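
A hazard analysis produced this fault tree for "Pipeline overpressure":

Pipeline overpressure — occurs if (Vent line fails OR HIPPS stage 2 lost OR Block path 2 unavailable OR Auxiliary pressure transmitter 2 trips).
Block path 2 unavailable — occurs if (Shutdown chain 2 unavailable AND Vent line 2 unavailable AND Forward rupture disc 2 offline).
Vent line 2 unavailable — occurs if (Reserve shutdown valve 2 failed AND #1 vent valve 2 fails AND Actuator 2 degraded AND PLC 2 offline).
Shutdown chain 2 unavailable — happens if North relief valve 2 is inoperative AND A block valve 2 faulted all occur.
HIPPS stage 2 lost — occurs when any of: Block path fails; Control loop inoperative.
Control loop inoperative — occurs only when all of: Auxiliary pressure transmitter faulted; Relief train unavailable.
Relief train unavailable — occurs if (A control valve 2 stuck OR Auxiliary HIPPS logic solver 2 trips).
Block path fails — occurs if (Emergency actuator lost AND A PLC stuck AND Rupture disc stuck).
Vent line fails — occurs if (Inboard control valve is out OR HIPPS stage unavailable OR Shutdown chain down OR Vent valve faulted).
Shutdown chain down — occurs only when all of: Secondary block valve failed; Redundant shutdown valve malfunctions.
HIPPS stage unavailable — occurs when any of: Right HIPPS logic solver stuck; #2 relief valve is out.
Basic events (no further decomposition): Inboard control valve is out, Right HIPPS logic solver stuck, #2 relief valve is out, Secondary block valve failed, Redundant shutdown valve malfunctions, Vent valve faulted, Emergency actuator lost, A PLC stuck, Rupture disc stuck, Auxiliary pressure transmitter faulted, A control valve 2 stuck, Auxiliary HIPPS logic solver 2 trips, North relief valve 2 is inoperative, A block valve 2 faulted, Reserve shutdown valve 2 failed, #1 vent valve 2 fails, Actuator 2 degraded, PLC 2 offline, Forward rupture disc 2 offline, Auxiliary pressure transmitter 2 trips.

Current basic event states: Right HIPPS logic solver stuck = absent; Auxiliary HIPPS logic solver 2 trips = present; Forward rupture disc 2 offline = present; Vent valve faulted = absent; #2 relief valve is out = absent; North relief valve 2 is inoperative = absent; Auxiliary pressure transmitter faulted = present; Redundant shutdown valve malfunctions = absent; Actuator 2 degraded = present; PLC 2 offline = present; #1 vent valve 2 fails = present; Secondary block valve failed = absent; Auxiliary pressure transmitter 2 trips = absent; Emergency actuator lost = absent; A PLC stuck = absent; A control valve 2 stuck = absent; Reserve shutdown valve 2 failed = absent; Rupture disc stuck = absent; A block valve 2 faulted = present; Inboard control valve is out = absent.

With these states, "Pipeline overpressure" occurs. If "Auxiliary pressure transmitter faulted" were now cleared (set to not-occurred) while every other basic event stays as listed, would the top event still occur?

Counterfactual: set "Auxiliary pressure transmitter faulted" to not occurred.
HIPPS stage unavailable [OR]: Right HIPPS logic solver stuck=not, #2 relief valve is out=not → no input occurs → does not occur.
Shutdown chain down [AND]: Secondary block valve failed=not, Redundant shutdown valve malfunctions=not → not all inputs occur → does not occur.
Vent line fails [OR]: Inboard control valve is out=not, HIPPS stage unavailable=not, Shutdown chain down=not, Vent valve faulted=not → no input occurs → does not occur.
Block path fails [AND]: Emergency actuator lost=not, A PLC stuck=not, Rupture disc stuck=not → not all inputs occur → does not occur.
Relief train unavailable [OR]: A control valve 2 stuck=not, Auxiliary HIPPS logic solver 2 trips=occurs → at least one input occurs → occurs.
Control loop inoperative [AND]: Auxiliary pressure transmitter faulted=not, Relief train unavailable=occurs → not all inputs occur → does not occur.
HIPPS stage 2 lost [OR]: Block path fails=not, Control loop inoperative=not → no input occurs → does not occur.
Shutdown chain 2 unavailable [AND]: North relief valve 2 is inoperative=not, A block valve 2 faulted=occurs → not all inputs occur → does not occur.
Vent line 2 unavailable [AND]: Reserve shutdown valve 2 failed=not, #1 vent valve 2 fails=occurs, Actuator 2 degraded=occurs, PLC 2 offline=occurs → not all inputs occur → does not occur.
Block path 2 unavailable [AND]: Shutdown chain 2 unavailable=not, Vent line 2 unavailable=not, Forward rupture disc 2 offline=occurs → not all inputs occur → does not occur.
Pipeline overpressure [OR]: Vent line fails=not, HIPPS stage 2 lost=not, Block path 2 unavailable=not, Auxiliary pressure transmitter 2 trips=not → no input occurs → does not occur.

No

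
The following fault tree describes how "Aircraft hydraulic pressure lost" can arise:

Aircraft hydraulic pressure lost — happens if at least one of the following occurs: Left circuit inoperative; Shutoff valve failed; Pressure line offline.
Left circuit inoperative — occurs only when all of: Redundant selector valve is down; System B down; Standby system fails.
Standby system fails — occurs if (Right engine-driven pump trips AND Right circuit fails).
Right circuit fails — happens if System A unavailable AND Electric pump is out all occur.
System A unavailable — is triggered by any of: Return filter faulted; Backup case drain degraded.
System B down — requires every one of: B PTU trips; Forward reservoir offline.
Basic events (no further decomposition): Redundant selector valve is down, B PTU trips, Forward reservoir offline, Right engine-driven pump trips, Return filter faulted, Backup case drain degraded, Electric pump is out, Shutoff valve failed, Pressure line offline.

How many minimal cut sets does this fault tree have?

System B down [AND]: one cut set from each child combined → 1 × 1 = 1 cut set(s).
System A unavailable [OR]: union of children's cut sets → 2 cut set(s).
Right circuit fails [AND]: one cut set from each child combined → 2 × 1 = 2 cut set(s).
Standby system fails [AND]: one cut set from each child combined → 1 × 2 = 2 cut set(s).
Left circuit inoperative [AND]: one cut set from each child combined → 1 × 1 × 2 = 2 cut set(s).
Aircraft hydraulic pressure lost [OR]: union of children's cut sets → 4 cut set(s).
Minimal cut sets: {B PTU trips, Electric pump is out, Forward reservoir offline, Redundant selector valve is down, Return filter faulted, Right engine-driven pump trips}; {B PTU trips, Backup case drain degraded, Electric pump is out, Forward reservoir offline, Redundant selector valve is down, Right engine-driven pump trips}; {Shutoff valve failed}; {Pressure line offline}.

4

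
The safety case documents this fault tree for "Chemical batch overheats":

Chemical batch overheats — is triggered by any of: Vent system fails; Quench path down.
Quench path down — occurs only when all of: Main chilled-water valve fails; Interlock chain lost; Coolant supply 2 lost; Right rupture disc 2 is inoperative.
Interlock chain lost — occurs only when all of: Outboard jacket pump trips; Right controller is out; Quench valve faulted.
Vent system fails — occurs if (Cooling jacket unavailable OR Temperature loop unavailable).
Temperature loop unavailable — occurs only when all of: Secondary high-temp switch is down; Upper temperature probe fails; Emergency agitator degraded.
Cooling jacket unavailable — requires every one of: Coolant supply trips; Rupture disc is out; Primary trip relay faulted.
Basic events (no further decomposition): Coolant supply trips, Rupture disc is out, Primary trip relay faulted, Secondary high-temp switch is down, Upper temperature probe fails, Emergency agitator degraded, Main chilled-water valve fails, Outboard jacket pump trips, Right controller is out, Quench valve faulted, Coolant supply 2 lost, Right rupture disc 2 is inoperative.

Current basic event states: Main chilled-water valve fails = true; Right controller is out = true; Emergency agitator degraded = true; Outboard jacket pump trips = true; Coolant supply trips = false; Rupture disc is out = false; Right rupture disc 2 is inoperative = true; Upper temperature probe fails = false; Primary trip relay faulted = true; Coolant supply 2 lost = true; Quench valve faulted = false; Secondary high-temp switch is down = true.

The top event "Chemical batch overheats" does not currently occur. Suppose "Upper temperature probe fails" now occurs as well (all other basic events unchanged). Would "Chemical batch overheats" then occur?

Counterfactual: set "Upper temperature probe fails" to occurred.
Cooling jacket unavailable [AND]: Coolant supply trips=not, Rupture disc is out=not, Primary trip relay faulted=occurs → not all inputs occur → does not occur.
Temperature loop unavailable [AND]: Secondary high-temp switch is down=occurs, Upper temperature probe fails=occurs, Emergency agitator degraded=occurs → all inputs occur → occurs.
Vent system fails [OR]: Cooling jacket unavailable=not, Temperature loop unavailable=occurs → at least one input occurs → occurs.
Interlock chain lost [AND]: Outboard jacket pump trips=occurs, Right controller is out=occurs, Quench valve faulted=not → not all inputs occur → does not occur.
Quench path down [AND]: Main chilled-water valve fails=occurs, Interlock chain lost=not, Coolant supply 2 lost=occurs, Right rupture disc 2 is inoperative=occurs → not all inputs occur → does not occur.
Chemical batch overheats [OR]: Vent system fails=occurs, Quench path down=not → at least one input occurs → occurs.

Yes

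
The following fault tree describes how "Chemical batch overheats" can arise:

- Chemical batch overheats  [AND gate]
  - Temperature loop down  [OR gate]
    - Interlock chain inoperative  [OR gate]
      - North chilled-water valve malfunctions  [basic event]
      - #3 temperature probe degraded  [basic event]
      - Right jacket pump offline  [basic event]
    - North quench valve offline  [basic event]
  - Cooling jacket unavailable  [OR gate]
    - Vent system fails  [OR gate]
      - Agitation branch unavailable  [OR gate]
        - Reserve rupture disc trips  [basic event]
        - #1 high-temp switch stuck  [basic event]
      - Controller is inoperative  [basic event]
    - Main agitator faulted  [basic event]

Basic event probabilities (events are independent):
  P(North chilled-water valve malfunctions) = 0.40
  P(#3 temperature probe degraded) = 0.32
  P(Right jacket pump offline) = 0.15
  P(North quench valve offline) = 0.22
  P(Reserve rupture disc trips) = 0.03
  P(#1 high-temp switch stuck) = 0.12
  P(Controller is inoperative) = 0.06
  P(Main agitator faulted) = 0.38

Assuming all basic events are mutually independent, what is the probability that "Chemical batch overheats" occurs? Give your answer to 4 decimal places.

P(Interlock chain inoperative) [OR] = 1 − (1−0.40) × (1−0.32) × (1−0.15) = 0.653200
P(Temperature loop down) [OR] = 1 − (1−0.653200) × (1−0.22) = 0.729496
P(Agitation branch unavailable) [OR] = 1 − (1−0.03) × (1−0.12) = 0.146400
P(Vent system fails) [OR] = 1 − (1−0.146400) × (1−0.06) = 0.197616
P(Cooling jacket unavailable) [OR] = 1 − (1−0.197616) × (1−0.38) = 0.502522
P(Chemical batch overheats) [AND] = 0.729496 × 0.502522 = 0.366588
Rounded to 4 decimal places: P(Chemical batch overheats) ≈ 0.3666.

0.3666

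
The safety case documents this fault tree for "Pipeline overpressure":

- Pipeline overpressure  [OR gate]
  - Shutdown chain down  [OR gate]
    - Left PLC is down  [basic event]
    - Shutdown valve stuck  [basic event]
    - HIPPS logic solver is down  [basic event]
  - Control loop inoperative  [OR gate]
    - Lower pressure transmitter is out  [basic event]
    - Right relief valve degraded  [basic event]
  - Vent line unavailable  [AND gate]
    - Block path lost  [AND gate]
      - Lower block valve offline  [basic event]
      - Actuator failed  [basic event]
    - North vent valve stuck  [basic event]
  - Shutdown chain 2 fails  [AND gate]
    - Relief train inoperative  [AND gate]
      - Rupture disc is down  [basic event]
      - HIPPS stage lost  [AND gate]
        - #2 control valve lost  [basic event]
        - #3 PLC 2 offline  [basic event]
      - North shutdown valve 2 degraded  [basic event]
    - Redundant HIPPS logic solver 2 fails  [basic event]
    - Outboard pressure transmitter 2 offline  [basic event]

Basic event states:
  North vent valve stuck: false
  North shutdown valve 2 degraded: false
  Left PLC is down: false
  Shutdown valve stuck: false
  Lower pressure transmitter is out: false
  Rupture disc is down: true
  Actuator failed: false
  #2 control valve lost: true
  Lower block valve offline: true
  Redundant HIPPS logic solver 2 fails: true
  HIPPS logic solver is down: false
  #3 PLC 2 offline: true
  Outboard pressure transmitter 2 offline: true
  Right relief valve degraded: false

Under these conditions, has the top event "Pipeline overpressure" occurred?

No

Shutdown chain down [OR]: Left PLC is down=not, Shutdown valve stuck=not, HIPPS logic solver is down=not → no input occurs → does not occur.
Control loop inoperative [OR]: Lower pressure transmitter is out=not, Right relief valve degraded=not → no input occurs → does not occur.
Block path lost [AND]: Lower block valve offline=occurs, Actuator failed=not → not all inputs occur → does not occur.
Vent line unavailable [AND]: Block path lost=not, North vent valve stuck=not → not all inputs occur → does not occur.
HIPPS stage lost [AND]: #2 control valve lost=occurs, #3 PLC 2 offline=occurs → all inputs occur → occurs.
Relief train inoperative [AND]: Rupture disc is down=occurs, HIPPS stage lost=occurs, North shutdown valve 2 degraded=not → not all inputs occur → does not occur.
Shutdown chain 2 fails [AND]: Relief train inoperative=not, Redundant HIPPS logic solver 2 fails=occurs, Outboard pressure transmitter 2 offline=occurs → not all inputs occur → does not occur.
Pipeline overpressure [OR]: Shutdown chain down=not, Control loop inoperative=not, Vent line unavailable=not, Shutdown chain 2 fails=not → no input occurs → does not occur.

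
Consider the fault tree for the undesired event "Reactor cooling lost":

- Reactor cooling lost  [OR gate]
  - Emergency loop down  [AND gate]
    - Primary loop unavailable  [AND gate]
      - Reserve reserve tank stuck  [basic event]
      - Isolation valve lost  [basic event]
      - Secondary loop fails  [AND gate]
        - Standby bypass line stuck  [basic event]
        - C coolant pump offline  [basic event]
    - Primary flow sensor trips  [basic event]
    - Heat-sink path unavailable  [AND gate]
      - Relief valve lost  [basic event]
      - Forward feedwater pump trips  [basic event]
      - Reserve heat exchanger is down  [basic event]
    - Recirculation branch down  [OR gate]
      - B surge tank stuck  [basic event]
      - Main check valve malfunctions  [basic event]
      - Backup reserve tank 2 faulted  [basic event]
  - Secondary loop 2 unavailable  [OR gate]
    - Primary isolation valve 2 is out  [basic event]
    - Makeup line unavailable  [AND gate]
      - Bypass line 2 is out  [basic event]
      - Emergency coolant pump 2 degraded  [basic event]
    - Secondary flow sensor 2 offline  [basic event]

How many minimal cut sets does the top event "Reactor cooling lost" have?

6

Secondary loop fails [AND]: one cut set from each child combined → 1 × 1 = 1 cut set(s).
Primary loop unavailable [AND]: one cut set from each child combined → 1 × 1 × 1 = 1 cut set(s).
Heat-sink path unavailable [AND]: one cut set from each child combined → 1 × 1 × 1 = 1 cut set(s).
Recirculation branch down [OR]: union of children's cut sets → 3 cut set(s).
Emergency loop down [AND]: one cut set from each child combined → 1 × 1 × 1 × 3 = 3 cut set(s).
Makeup line unavailable [AND]: one cut set from each child combined → 1 × 1 = 1 cut set(s).
Secondary loop 2 unavailable [OR]: union of children's cut sets → 3 cut set(s).
Reactor cooling lost [OR]: union of children's cut sets → 6 cut set(s).
Minimal cut sets: {B surge tank stuck, C coolant pump offline, Forward feedwater pump trips, Isolation valve lost, Primary flow sensor trips, Relief valve lost, Reserve heat exchanger is down, Reserve reserve tank stuck, Standby bypass line stuck}; {C coolant pump offline, Forward feedwater pump trips, Isolation valve lost, Main check valve malfunctions, Primary flow sensor trips, Relief valve lost, Reserve heat exchanger is down, Reserve reserve tank stuck, Standby bypass line stuck}; {Backup reserve tank 2 faulted, C coolant pump offline, Forward feedwater pump trips, Isolation valve lost, Primary flow sensor trips, Relief valve lost, Reserve heat exchanger is down, Reserve reserve tank stuck, Standby bypass line stuck}; {Primary isolation valve 2 is out}; {Bypass line 2 is out, Emergency coolant pump 2 degraded}; {Secondary flow sensor 2 offline}.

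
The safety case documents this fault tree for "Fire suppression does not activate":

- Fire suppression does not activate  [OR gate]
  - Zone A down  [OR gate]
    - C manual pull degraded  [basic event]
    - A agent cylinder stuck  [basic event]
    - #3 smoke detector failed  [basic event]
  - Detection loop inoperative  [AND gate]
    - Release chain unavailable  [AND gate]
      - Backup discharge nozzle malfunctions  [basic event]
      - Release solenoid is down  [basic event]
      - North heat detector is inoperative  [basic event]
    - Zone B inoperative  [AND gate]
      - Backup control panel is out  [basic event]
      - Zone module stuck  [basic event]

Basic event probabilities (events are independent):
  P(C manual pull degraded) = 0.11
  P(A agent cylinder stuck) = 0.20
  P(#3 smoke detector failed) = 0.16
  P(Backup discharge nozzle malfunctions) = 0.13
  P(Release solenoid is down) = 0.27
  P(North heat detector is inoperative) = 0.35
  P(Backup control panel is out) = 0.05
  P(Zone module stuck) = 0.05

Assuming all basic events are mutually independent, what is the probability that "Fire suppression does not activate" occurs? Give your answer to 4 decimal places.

0.4019

P(Zone A down) [OR] = 1 − (1−0.11) × (1−0.20) × (1−0.16) = 0.401920
P(Release chain unavailable) [AND] = 0.13 × 0.27 × 0.35 = 0.012285
P(Zone B inoperative) [AND] = 0.05 × 0.05 = 0.002500
P(Detection loop inoperative) [AND] = 0.012285 × 0.002500 = 0.000031
P(Fire suppression does not activate) [OR] = 1 − (1−0.401920) × (1−0.000031) = 0.401939
Rounded to 4 decimal places: P(Fire suppression does not activate) ≈ 0.4019.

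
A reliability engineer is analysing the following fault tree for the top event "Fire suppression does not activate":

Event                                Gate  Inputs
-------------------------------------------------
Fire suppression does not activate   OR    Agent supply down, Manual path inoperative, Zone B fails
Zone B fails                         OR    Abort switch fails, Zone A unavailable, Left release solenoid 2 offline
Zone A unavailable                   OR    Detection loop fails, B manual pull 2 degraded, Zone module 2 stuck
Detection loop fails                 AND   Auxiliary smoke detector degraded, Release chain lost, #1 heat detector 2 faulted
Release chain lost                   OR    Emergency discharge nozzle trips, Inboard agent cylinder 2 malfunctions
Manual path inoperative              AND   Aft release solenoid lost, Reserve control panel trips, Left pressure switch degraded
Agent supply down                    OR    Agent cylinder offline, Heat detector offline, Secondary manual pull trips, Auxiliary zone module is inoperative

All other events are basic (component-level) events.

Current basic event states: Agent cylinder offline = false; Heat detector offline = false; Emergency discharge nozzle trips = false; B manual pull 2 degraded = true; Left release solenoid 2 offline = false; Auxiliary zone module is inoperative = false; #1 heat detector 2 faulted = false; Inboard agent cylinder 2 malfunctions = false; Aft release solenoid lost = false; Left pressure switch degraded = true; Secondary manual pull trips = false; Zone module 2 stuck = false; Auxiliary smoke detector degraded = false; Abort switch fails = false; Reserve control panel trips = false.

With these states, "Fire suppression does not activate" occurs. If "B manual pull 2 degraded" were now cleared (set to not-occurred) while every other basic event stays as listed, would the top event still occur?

No

Counterfactual: set "B manual pull 2 degraded" to not occurred.
Agent supply down [OR]: Agent cylinder offline=not, Heat detector offline=not, Secondary manual pull trips=not, Auxiliary zone module is inoperative=not → no input occurs → does not occur.
Manual path inoperative [AND]: Aft release solenoid lost=not, Reserve control panel trips=not, Left pressure switch degraded=occurs → not all inputs occur → does not occur.
Release chain lost [OR]: Emergency discharge nozzle trips=not, Inboard agent cylinder 2 malfunctions=not → no input occurs → does not occur.
Detection loop fails [AND]: Auxiliary smoke detector degraded=not, Release chain lost=not, #1 heat detector 2 faulted=not → not all inputs occur → does not occur.
Zone A unavailable [OR]: Detection loop fails=not, B manual pull 2 degraded=not, Zone module 2 stuck=not → no input occurs → does not occur.
Zone B fails [OR]: Abort switch fails=not, Zone A unavailable=not, Left release solenoid 2 offline=not → no input occurs → does not occur.
Fire suppression does not activate [OR]: Agent supply down=not, Manual path inoperative=not, Zone B fails=not → no input occurs → does not occur.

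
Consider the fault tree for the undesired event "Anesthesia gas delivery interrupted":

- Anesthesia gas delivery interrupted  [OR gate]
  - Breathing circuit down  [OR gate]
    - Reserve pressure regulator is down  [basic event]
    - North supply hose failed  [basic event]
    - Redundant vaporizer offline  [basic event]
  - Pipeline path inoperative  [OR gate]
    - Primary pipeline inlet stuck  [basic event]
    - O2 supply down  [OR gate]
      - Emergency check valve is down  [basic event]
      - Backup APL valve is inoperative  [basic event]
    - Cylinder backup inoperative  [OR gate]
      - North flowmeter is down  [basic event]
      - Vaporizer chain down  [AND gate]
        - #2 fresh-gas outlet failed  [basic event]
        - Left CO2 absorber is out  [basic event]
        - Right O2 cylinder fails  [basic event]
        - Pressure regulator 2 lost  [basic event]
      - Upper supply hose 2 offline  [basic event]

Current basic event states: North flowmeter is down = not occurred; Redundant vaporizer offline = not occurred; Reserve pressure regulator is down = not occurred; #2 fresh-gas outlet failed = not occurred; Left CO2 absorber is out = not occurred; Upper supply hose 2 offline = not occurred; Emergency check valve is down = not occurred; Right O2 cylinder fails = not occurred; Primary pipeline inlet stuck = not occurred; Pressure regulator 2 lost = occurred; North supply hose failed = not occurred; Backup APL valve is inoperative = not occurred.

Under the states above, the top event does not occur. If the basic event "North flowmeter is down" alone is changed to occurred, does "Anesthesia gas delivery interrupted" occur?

Yes

Counterfactual: set "North flowmeter is down" to occurred.
Breathing circuit down [OR]: Reserve pressure regulator is down=not, North supply hose failed=not, Redundant vaporizer offline=not → no input occurs → does not occur.
O2 supply down [OR]: Emergency check valve is down=not, Backup APL valve is inoperative=not → no input occurs → does not occur.
Vaporizer chain down [AND]: #2 fresh-gas outlet failed=not, Left CO2 absorber is out=not, Right O2 cylinder fails=not, Pressure regulator 2 lost=occurs → not all inputs occur → does not occur.
Cylinder backup inoperative [OR]: North flowmeter is down=occurs, Vaporizer chain down=not, Upper supply hose 2 offline=not → at least one input occurs → occurs.
Pipeline path inoperative [OR]: Primary pipeline inlet stuck=not, O2 supply down=not, Cylinder backup inoperative=occurs → at least one input occurs → occurs.
Anesthesia gas delivery interrupted [OR]: Breathing circuit down=not, Pipeline path inoperative=occurs → at least one input occurs → occurs.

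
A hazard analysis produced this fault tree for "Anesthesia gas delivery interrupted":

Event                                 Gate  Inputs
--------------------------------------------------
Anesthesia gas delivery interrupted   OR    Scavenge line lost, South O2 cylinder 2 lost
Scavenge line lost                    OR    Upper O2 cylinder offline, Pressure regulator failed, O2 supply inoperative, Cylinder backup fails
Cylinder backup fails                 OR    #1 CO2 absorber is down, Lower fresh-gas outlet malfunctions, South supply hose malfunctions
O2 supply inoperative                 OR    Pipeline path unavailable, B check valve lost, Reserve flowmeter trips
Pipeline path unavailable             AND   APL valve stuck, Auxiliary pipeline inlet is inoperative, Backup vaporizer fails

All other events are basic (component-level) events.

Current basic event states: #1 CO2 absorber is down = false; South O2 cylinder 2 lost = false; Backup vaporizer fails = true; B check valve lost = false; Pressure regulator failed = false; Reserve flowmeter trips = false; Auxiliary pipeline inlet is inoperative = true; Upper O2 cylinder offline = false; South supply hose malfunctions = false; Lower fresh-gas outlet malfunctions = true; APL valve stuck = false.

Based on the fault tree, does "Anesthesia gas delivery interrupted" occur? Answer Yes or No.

Yes

Pipeline path unavailable [AND]: APL valve stuck=not, Auxiliary pipeline inlet is inoperative=occurs, Backup vaporizer fails=occurs → not all inputs occur → does not occur.
O2 supply inoperative [OR]: Pipeline path unavailable=not, B check valve lost=not, Reserve flowmeter trips=not → no input occurs → does not occur.
Cylinder backup fails [OR]: #1 CO2 absorber is down=not, Lower fresh-gas outlet malfunctions=occurs, South supply hose malfunctions=not → at least one input occurs → occurs.
Scavenge line lost [OR]: Upper O2 cylinder offline=not, Pressure regulator failed=not, O2 supply inoperative=not, Cylinder backup fails=occurs → at least one input occurs → occurs.
Anesthesia gas delivery interrupted [OR]: Scavenge line lost=occurs, South O2 cylinder 2 lost=not → at least one input occurs → occurs.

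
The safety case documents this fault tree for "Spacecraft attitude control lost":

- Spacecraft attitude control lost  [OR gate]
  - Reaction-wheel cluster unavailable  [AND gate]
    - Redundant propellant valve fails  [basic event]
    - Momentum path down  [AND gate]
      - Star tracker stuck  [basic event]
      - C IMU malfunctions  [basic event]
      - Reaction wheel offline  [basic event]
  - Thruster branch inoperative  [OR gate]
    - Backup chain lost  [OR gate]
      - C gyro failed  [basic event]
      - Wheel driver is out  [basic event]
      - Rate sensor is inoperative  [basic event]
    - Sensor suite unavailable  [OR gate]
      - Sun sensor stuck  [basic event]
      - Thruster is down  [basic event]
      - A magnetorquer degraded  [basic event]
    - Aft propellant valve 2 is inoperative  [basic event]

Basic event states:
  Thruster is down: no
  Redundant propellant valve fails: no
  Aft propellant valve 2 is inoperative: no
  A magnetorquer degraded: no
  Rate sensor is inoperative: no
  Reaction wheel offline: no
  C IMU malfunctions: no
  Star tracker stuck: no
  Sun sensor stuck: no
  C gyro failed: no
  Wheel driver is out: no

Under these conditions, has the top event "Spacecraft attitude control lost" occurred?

Momentum path down [AND]: Star tracker stuck=not, C IMU malfunctions=not, Reaction wheel offline=not → not all inputs occur → does not occur.
Reaction-wheel cluster unavailable [AND]: Redundant propellant valve fails=not, Momentum path down=not → not all inputs occur → does not occur.
Backup chain lost [OR]: C gyro failed=not, Wheel driver is out=not, Rate sensor is inoperative=not → no input occurs → does not occur.
Sensor suite unavailable [OR]: Sun sensor stuck=not, Thruster is down=not, A magnetorquer degraded=not → no input occurs → does not occur.
Thruster branch inoperative [OR]: Backup chain lost=not, Sensor suite unavailable=not, Aft propellant valve 2 is inoperative=not → no input occurs → does not occur.
Spacecraft attitude control lost [OR]: Reaction-wheel cluster unavailable=not, Thruster branch inoperative=not → no input occurs → does not occur.

No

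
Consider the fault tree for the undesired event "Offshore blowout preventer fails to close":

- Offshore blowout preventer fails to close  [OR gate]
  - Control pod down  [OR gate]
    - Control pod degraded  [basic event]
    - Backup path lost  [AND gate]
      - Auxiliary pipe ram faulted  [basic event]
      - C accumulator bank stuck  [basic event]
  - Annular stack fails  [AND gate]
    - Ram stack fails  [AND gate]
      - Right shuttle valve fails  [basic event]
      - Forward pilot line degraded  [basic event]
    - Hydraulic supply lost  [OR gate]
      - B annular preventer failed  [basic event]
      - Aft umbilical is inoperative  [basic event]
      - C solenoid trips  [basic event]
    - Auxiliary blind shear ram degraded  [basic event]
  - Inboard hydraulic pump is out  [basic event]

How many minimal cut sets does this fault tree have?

Backup path lost [AND]: one cut set from each child combined → 1 × 1 = 1 cut set(s).
Control pod down [OR]: union of children's cut sets → 2 cut set(s).
Ram stack fails [AND]: one cut set from each child combined → 1 × 1 = 1 cut set(s).
Hydraulic supply lost [OR]: union of children's cut sets → 3 cut set(s).
Annular stack fails [AND]: one cut set from each child combined → 1 × 3 × 1 = 3 cut set(s).
Offshore blowout preventer fails to close [OR]: union of children's cut sets → 6 cut set(s).
Minimal cut sets: {Control pod degraded}; {Auxiliary pipe ram faulted, C accumulator bank stuck}; {Auxiliary blind shear ram degraded, B annular preventer failed, Forward pilot line degraded, Right shuttle valve fails}; {Aft umbilical is inoperative, Auxiliary blind shear ram degraded, Forward pilot line degraded, Right shuttle valve fails}; {Auxiliary blind shear ram degraded, C solenoid trips, Forward pilot line degraded, Right shuttle valve fails}; {Inboard hydraulic pump is out}.

6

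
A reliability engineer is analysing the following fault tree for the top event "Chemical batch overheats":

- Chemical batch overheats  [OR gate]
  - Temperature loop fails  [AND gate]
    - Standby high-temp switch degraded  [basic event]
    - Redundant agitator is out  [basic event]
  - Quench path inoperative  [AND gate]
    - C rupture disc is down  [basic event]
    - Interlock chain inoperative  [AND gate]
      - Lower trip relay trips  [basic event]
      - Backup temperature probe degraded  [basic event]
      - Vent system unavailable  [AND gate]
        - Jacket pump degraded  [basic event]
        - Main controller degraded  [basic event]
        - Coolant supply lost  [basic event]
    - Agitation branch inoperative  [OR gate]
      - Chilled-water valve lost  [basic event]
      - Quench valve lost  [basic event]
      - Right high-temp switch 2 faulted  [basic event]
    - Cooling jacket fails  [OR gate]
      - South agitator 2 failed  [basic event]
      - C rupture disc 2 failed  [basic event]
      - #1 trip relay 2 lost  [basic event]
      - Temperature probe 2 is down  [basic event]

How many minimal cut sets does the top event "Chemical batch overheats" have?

13

Temperature loop fails [AND]: one cut set from each child combined → 1 × 1 = 1 cut set(s).
Vent system unavailable [AND]: one cut set from each child combined → 1 × 1 × 1 = 1 cut set(s).
Interlock chain inoperative [AND]: one cut set from each child combined → 1 × 1 × 1 = 1 cut set(s).
Agitation branch inoperative [OR]: union of children's cut sets → 3 cut set(s).
Cooling jacket fails [OR]: union of children's cut sets → 4 cut set(s).
Quench path inoperative [AND]: one cut set from each child combined → 1 × 1 × 3 × 4 = 12 cut set(s).
Chemical batch overheats [OR]: union of children's cut sets → 13 cut set(s).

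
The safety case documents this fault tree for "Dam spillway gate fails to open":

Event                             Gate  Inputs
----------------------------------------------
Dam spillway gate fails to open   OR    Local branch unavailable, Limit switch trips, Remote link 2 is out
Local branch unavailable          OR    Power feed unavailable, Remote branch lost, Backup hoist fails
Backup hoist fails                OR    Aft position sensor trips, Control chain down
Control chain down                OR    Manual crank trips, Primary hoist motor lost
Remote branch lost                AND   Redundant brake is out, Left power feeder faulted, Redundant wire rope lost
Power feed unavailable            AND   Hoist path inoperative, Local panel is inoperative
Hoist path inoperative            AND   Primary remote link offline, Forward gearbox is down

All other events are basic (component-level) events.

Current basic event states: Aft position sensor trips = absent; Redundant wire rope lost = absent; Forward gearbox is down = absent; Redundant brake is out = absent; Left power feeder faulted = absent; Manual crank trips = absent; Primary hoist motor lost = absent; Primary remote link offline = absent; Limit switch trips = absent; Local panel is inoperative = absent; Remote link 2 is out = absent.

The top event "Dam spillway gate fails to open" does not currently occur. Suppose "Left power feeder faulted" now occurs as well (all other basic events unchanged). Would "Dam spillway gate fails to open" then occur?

No

Counterfactual: set "Left power feeder faulted" to occurred.
Hoist path inoperative [AND]: Primary remote link offline=not, Forward gearbox is down=not → not all inputs occur → does not occur.
Power feed unavailable [AND]: Hoist path inoperative=not, Local panel is inoperative=not → not all inputs occur → does not occur.
Remote branch lost [AND]: Redundant brake is out=not, Left power feeder faulted=occurs, Redundant wire rope lost=not → not all inputs occur → does not occur.
Control chain down [OR]: Manual crank trips=not, Primary hoist motor lost=not → no input occurs → does not occur.
Backup hoist fails [OR]: Aft position sensor trips=not, Control chain down=not → no input occurs → does not occur.
Local branch unavailable [OR]: Power feed unavailable=not, Remote branch lost=not, Backup hoist fails=not → no input occurs → does not occur.
Dam spillway gate fails to open [OR]: Local branch unavailable=not, Limit switch trips=not, Remote link 2 is out=not → no input occurs → does not occur.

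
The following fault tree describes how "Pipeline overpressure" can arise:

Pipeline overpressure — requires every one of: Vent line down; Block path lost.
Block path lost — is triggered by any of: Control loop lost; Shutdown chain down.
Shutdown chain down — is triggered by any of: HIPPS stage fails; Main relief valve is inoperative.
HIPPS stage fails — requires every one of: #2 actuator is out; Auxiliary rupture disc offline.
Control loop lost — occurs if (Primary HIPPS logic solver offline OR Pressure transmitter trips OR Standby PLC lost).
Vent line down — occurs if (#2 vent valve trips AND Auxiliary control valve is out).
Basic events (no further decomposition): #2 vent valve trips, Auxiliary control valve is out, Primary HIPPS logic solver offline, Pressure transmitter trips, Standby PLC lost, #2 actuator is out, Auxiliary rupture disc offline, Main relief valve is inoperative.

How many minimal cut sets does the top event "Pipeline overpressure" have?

5

Vent line down [AND]: one cut set from each child combined → 1 × 1 = 1 cut set(s).
Control loop lost [OR]: union of children's cut sets → 3 cut set(s).
HIPPS stage fails [AND]: one cut set from each child combined → 1 × 1 = 1 cut set(s).
Shutdown chain down [OR]: union of children's cut sets → 2 cut set(s).
Block path lost [OR]: union of children's cut sets → 5 cut set(s).
Pipeline overpressure [AND]: one cut set from each child combined → 1 × 5 = 5 cut set(s).
Minimal cut sets: {#2 vent valve trips, Auxiliary control valve is out, Primary HIPPS logic solver offline}; {#2 vent valve trips, Auxiliary control valve is out, Pressure transmitter trips}; {#2 vent valve trips, Auxiliary control valve is out, Standby PLC lost}; {#2 actuator is out, #2 vent valve trips, Auxiliary control valve is out, Auxiliary rupture disc offline}; {#2 vent valve trips, Auxiliary control valve is out, Main relief valve is inoperative}.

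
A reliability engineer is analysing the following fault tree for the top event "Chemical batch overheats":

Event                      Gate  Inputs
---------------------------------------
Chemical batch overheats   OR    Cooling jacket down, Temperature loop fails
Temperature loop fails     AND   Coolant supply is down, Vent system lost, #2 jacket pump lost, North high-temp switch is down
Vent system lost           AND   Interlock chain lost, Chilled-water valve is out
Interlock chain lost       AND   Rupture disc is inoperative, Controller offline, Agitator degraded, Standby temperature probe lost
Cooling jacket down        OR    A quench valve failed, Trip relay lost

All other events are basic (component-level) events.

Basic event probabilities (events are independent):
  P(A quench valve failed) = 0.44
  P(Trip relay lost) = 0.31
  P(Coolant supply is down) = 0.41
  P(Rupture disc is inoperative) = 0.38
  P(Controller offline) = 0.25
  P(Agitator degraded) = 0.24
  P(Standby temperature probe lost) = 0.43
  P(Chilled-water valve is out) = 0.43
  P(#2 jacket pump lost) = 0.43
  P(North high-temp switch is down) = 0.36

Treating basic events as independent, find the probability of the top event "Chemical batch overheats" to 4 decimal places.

P(Cooling jacket down) [OR] = 1 − (1−0.44) × (1−0.31) = 0.613600
P(Interlock chain lost) [AND] = 0.38 × 0.25 × 0.24 × 0.43 = 0.009804
P(Vent system lost) [AND] = 0.009804 × 0.43 = 0.004216
P(Temperature loop fails) [AND] = 0.41 × 0.004216 × 0.43 × 0.36 = 0.000268
P(Chemical batch overheats) [OR] = 1 − (1−0.613600) × (1−0.000268) = 0.613704
Rounded to 4 decimal places: P(Chemical batch overheats) ≈ 0.6137.

0.6137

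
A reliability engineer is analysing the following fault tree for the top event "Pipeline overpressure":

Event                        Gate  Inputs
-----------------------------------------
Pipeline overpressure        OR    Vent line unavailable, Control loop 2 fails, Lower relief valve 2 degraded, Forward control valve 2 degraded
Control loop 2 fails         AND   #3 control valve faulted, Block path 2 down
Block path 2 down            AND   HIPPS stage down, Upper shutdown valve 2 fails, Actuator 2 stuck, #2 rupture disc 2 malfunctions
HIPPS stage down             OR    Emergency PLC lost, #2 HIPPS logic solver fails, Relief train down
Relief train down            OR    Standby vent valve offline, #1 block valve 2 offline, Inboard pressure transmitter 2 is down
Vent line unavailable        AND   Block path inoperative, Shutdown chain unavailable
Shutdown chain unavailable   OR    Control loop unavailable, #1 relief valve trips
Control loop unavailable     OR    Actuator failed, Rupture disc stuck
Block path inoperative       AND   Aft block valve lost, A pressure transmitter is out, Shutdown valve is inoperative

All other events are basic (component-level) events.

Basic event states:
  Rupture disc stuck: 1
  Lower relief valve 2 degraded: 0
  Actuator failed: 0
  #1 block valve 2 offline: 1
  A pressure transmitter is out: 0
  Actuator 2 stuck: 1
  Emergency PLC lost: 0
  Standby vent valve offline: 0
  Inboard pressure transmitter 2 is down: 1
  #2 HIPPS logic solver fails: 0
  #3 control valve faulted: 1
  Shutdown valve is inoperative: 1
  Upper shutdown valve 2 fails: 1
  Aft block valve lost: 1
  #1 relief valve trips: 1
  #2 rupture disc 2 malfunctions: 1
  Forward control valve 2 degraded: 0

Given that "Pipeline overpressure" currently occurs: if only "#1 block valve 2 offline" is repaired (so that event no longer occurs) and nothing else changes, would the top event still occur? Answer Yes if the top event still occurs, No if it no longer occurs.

Yes

Counterfactual: set "#1 block valve 2 offline" to not occurred.
Block path inoperative [AND]: Aft block valve lost=occurs, A pressure transmitter is out=not, Shutdown valve is inoperative=occurs → not all inputs occur → does not occur.
Control loop unavailable [OR]: Actuator failed=not, Rupture disc stuck=occurs → at least one input occurs → occurs.
Shutdown chain unavailable [OR]: Control loop unavailable=occurs, #1 relief valve trips=occurs → at least one input occurs → occurs.
Vent line unavailable [AND]: Block path inoperative=not, Shutdown chain unavailable=occurs → not all inputs occur → does not occur.
Relief train down [OR]: Standby vent valve offline=not, #1 block valve 2 offline=not, Inboard pressure transmitter 2 is down=occurs → at least one input occurs → occurs.
HIPPS stage down [OR]: Emergency PLC lost=not, #2 HIPPS logic solver fails=not, Relief train down=occurs → at least one input occurs → occurs.
Block path 2 down [AND]: HIPPS stage down=occurs, Upper shutdown valve 2 fails=occurs, Actuator 2 stuck=occurs, #2 rupture disc 2 malfunctions=occurs → all inputs occur → occurs.
Control loop 2 fails [AND]: #3 control valve faulted=occurs, Block path 2 down=occurs → all inputs occur → occurs.
Pipeline overpressure [OR]: Vent line unavailable=not, Control loop 2 fails=occurs, Lower relief valve 2 degraded=not, Forward control valve 2 degraded=not → at least one input occurs → occurs.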